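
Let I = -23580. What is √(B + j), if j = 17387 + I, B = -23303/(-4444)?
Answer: I*√30550710179/2222 ≈ 78.662*I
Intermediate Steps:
B = 23303/4444 (B = -23303*(-1/4444) = 23303/4444 ≈ 5.2437)
j = -6193 (j = 17387 - 23580 = -6193)
√(B + j) = √(23303/4444 - 6193) = √(-27498389/4444) = I*√30550710179/2222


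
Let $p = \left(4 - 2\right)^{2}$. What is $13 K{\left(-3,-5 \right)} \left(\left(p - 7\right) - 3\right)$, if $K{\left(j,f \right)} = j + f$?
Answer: $624$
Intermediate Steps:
$p = 4$ ($p = 2^{2} = 4$)
$K{\left(j,f \right)} = f + j$
$13 K{\left(-3,-5 \right)} \left(\left(p - 7\right) - 3\right) = 13 \left(-5 - 3\right) \left(\left(4 - 7\right) - 3\right) = 13 \left(-8\right) \left(-3 - 3\right) = \left(-104\right) \left(-6\right) = 624$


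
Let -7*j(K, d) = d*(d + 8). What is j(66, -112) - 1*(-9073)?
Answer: 7409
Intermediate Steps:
j(K, d) = -d*(8 + d)/7 (j(K, d) = -d*(d + 8)/7 = -d*(8 + d)/7)
j(66, -112) - 1*(-9073) = -⅐*(-112)*(8 - 112) - 1*(-9073) = -⅐*(-112)*(-104) + 9073 = -1664 + 9073 = 7409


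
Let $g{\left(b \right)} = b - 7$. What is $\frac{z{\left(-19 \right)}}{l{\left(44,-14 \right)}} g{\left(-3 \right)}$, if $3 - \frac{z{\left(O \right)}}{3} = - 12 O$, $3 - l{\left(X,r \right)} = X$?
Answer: $- \frac{6750}{41} \approx -164.63$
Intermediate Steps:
$l{\left(X,r \right)} = 3 - X$
$z{\left(O \right)} = 9 + 36 O$ ($z{\left(O \right)} = 9 - 3 \left(- 12 O\right) = 9 + 36 O$)
$g{\left(b \right)} = -7 + b$ ($g{\left(b \right)} = b - 7 = -7 + b$)
$\frac{z{\left(-19 \right)}}{l{\left(44,-14 \right)}} g{\left(-3 \right)} = \frac{9 + 36 \left(-19\right)}{3 - 44} \left(-7 - 3\right) = \frac{9 - 684}{3 - 44} \left(-10\right) = - \frac{675}{-41} \left(-10\right) = \left(-675\right) \left(- \frac{1}{41}\right) \left(-10\right) = \frac{675}{41} \left(-10\right) = - \frac{6750}{41}$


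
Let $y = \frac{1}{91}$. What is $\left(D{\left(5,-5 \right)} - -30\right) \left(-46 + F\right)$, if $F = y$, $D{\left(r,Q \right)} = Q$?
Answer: $- \frac{104625}{91} \approx -1149.7$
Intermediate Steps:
$y = \frac{1}{91} \approx 0.010989$
$F = \frac{1}{91} \approx 0.010989$
$\left(D{\left(5,-5 \right)} - -30\right) \left(-46 + F\right) = \left(-5 - -30\right) \left(-46 + \frac{1}{91}\right) = \left(-5 + 30\right) \left(- \frac{4185}{91}\right) = 25 \left(- \frac{4185}{91}\right) = - \frac{104625}{91}$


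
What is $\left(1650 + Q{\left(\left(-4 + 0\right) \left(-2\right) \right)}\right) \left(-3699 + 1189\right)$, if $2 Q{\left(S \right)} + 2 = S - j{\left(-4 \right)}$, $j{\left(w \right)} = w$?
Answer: $-4154050$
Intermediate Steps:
$Q{\left(S \right)} = 1 + \frac{S}{2}$ ($Q{\left(S \right)} = -1 + \frac{S - -4}{2} = -1 + \frac{S + 4}{2} = -1 + \frac{4 + S}{2} = -1 + \left(2 + \frac{S}{2}\right) = 1 + \frac{S}{2}$)
$\left(1650 + Q{\left(\left(-4 + 0\right) \left(-2\right) \right)}\right) \left(-3699 + 1189\right) = \left(1650 + \left(1 + \frac{\left(-4 + 0\right) \left(-2\right)}{2}\right)\right) \left(-3699 + 1189\right) = \left(1650 + \left(1 + \frac{\left(-4\right) \left(-2\right)}{2}\right)\right) \left(-2510\right) = \left(1650 + \left(1 + \frac{1}{2} \cdot 8\right)\right) \left(-2510\right) = \left(1650 + \left(1 + 4\right)\right) \left(-2510\right) = \left(1650 + 5\right) \left(-2510\right) = 1655 \left(-2510\right) = -4154050$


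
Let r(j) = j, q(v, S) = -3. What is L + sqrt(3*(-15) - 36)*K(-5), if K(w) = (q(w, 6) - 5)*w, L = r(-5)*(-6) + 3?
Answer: 33 + 360*I ≈ 33.0 + 360.0*I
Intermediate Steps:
L = 33 (L = -5*(-6) + 3 = 30 + 3 = 33)
K(w) = -8*w (K(w) = (-3 - 5)*w = -8*w)
L + sqrt(3*(-15) - 36)*K(-5) = 33 + sqrt(3*(-15) - 36)*(-8*(-5)) = 33 + sqrt(-45 - 36)*40 = 33 + sqrt(-81)*40 = 33 + (9*I)*40 = 33 + 360*I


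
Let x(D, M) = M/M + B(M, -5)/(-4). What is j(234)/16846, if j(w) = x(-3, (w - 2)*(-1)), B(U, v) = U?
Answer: 59/16846 ≈ 0.0035023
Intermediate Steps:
x(D, M) = 1 - M/4 (x(D, M) = M/M + M/(-4) = 1 + M*(-¼) = 1 - M/4)
j(w) = ½ + w/4 (j(w) = 1 - (w - 2)*(-1)/4 = 1 - (-2 + w)*(-1)/4 = 1 - (2 - w)/4 = 1 + (-½ + w/4) = ½ + w/4)
j(234)/16846 = (½ + (¼)*234)/16846 = (½ + 117/2)*(1/16846) = 59*(1/16846) = 59/16846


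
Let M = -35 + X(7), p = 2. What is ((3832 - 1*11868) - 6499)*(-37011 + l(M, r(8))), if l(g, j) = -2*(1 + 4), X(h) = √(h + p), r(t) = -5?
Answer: 538100235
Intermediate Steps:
X(h) = √(2 + h) (X(h) = √(h + 2) = √(2 + h))
M = -32 (M = -35 + √(2 + 7) = -35 + √9 = -35 + 3 = -32)
l(g, j) = -10 (l(g, j) = -2*5 = -10)
((3832 - 1*11868) - 6499)*(-37011 + l(M, r(8))) = ((3832 - 1*11868) - 6499)*(-37011 - 10) = ((3832 - 11868) - 6499)*(-37021) = (-8036 - 6499)*(-37021) = -14535*(-37021) = 538100235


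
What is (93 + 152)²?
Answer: 60025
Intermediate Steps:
(93 + 152)² = 245² = 60025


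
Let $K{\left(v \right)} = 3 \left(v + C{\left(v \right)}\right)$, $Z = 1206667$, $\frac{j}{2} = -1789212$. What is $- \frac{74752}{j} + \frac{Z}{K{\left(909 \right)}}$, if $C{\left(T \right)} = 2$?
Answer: $\frac{179923768751}{407493033} \approx 441.54$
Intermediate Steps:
$j = -3578424$ ($j = 2 \left(-1789212\right) = -3578424$)
$K{\left(v \right)} = 6 + 3 v$ ($K{\left(v \right)} = 3 \left(v + 2\right) = 3 \left(2 + v\right) = 6 + 3 v$)
$- \frac{74752}{j} + \frac{Z}{K{\left(909 \right)}} = - \frac{74752}{-3578424} + \frac{1206667}{6 + 3 \cdot 909} = \left(-74752\right) \left(- \frac{1}{3578424}\right) + \frac{1206667}{6 + 2727} = \frac{9344}{447303} + \frac{1206667}{2733} = \frac{179923768751}{407493033}$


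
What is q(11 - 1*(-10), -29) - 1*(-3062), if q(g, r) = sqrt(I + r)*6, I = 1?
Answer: 3062 + 12*I*sqrt(7) ≈ 3062.0 + 31.749*I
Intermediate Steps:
q(g, r) = 6*sqrt(1 + r) (q(g, r) = sqrt(1 + r)*6 = 6*sqrt(1 + r))
q(11 - 1*(-10), -29) - 1*(-3062) = 6*sqrt(1 - 29) - 1*(-3062) = 6*sqrt(-28) + 3062 = 6*(2*I*sqrt(7)) + 3062 = 12*I*sqrt(7) + 3062 = 3062 + 12*I*sqrt(7)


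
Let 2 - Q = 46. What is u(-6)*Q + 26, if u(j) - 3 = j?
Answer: 158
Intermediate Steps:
Q = -44 (Q = 2 - 1*46 = 2 - 46 = -44)
u(j) = 3 + j
u(-6)*Q + 26 = (3 - 6)*(-44) + 26 = -3*(-44) + 26 = 132 + 26 = 158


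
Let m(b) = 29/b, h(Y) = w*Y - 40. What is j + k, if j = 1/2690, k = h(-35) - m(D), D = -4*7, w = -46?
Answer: 59165219/37660 ≈ 1571.0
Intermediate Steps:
h(Y) = -40 - 46*Y (h(Y) = -46*Y - 40 = -40 - 46*Y)
D = -28
k = 43989/28 (k = (-40 - 46*(-35)) - 29/(-28) = (-40 + 1610) - 29*(-1)/28 = 1570 - 1*(-29/28) = 1570 + 29/28 = 43989/28 ≈ 1571.0)
j = 1/2690 ≈ 0.00037175
j + k = 1/2690 + 43989/28 = 59165219/37660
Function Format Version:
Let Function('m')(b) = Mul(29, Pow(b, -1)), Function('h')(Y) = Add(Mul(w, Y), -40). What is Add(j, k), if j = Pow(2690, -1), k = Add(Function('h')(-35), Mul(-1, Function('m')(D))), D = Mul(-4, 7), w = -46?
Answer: Rational(59165219, 37660) ≈ 1571.0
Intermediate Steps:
Function('h')(Y) = Add(-40, Mul(-46, Y)) (Function('h')(Y) = Add(Mul(-46, Y), -40) = Add(-40, Mul(-46, Y)))
D = -28
k = Rational(43989, 28) (k = Add(Add(-40, Mul(-46, -35)), Mul(-1, Mul(29, Pow(-28, -1)))) = Add(Add(-40, 1610), Mul(-1, Mul(29, Rational(-1, 28)))) = Add(1570, Mul(-1, Rational(-29, 28))) = Add(1570, Rational(29, 28)) = Rational(43989, 28) ≈ 1571.0)
j = Rational(1, 2690) ≈ 0.00037175
Add(j, k) = Add(Rational(1, 2690), Rational(43989, 28)) = Rational(59165219, 37660)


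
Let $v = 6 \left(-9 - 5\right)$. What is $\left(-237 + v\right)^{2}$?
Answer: $103041$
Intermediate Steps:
$v = -84$ ($v = 6 \left(-14\right) = -84$)
$\left(-237 + v\right)^{2} = \left(-237 - 84\right)^{2} = \left(-321\right)^{2} = 103041$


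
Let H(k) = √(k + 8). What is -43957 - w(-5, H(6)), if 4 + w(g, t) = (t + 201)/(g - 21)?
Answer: -1142577/26 + √14/26 ≈ -43945.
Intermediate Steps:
H(k) = √(8 + k)
w(g, t) = -4 + (201 + t)/(-21 + g) (w(g, t) = -4 + (t + 201)/(g - 21) = -4 + (201 + t)/(-21 + g))
-43957 - w(-5, H(6)) = -43957 - (285 + √(8 + 6) - 4*(-5))/(-21 - 5) = -43957 - (285 + √14 + 20)/(-26) = -43957 - (-1)*(305 + √14)/26 = -43957 - (-305/26 - √14/26) = -43957 + (305/26 + √14/26) = -1142577/26 + √14/26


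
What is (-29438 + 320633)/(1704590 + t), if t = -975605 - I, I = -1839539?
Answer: 291195/2568524 ≈ 0.11337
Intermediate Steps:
t = 863934 (t = -975605 - 1*(-1839539) = -975605 + 1839539 = 863934)
(-29438 + 320633)/(1704590 + t) = (-29438 + 320633)/(1704590 + 863934) = 291195/2568524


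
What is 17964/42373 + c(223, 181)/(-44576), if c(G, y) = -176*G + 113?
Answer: 2459030619/1888818848 ≈ 1.3019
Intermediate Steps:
c(G, y) = 113 - 176*G
17964/42373 + c(223, 181)/(-44576) = 17964/42373 + (113 - 176*223)/(-44576) = 17964*(1/42373) + (113 - 39248)*(-1/44576) = 17964/42373 - 39135*(-1/44576) = 17964/42373 + 39135/44576 = 2459030619/1888818848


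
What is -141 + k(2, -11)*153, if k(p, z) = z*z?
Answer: 18372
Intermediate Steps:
k(p, z) = z²
-141 + k(2, -11)*153 = -141 + (-11)²*153 = -141 + 121*153 = -141 + 18513 = 18372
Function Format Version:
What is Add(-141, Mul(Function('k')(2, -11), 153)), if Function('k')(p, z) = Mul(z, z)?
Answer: 18372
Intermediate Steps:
Function('k')(p, z) = Pow(z, 2)
Add(-141, Mul(Function('k')(2, -11), 153)) = Add(-141, Mul(Pow(-11, 2), 153)) = Add(-141, Mul(121, 153)) = Add(-141, 18513) = 18372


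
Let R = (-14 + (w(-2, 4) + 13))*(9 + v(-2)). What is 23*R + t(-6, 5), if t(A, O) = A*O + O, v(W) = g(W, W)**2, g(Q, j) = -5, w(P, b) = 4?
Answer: 2321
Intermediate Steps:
v(W) = 25 (v(W) = (-5)**2 = 25)
t(A, O) = O + A*O
R = 102 (R = (-14 + (4 + 13))*(9 + 25) = (-14 + 17)*34 = 3*34 = 102)
23*R + t(-6, 5) = 23*102 + 5*(1 - 6) = 2346 + 5*(-5) = 2346 - 25 = 2321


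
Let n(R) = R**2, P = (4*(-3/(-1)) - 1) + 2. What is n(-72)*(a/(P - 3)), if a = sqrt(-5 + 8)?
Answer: 2592*sqrt(3)/5 ≈ 897.90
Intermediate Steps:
P = 13 (P = (4*(-3*(-1)) - 1) + 2 = (4*3 - 1) + 2 = (12 - 1) + 2 = 11 + 2 = 13)
a = sqrt(3) ≈ 1.7320
n(-72)*(a/(P - 3)) = (-72)**2*(sqrt(3)/(13 - 3)) = 5184*(sqrt(3)/10) = 2592*sqrt(3)/5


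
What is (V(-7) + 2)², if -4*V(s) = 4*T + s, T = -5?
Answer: 1225/16 ≈ 76.563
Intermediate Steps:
V(s) = 5 - s/4 (V(s) = -(4*(-5) + s)/4 = -(-20 + s)/4 = 5 - s/4)
(V(-7) + 2)² = ((5 - ¼*(-7)) + 2)² = ((5 + 7/4) + 2)² = (27/4 + 2)² = (35/4)² = 1225/16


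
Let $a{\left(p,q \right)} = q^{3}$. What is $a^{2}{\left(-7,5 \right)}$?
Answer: $15625$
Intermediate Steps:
$a^{2}{\left(-7,5 \right)} = \left(5^{3}\right)^{2} = 125^{2} = 15625$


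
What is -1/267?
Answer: -1/267 ≈ -0.0037453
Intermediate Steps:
-1/267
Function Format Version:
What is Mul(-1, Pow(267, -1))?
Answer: Rational(-1, 267) ≈ -0.0037453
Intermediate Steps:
Mul(-1, Pow(267, -1)) = Mul(-1, Rational(1, 267)) = Rational(-1, 267)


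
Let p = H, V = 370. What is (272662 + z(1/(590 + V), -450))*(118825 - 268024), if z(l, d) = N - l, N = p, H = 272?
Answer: -13030873507387/320 ≈ -4.0721e+10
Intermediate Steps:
p = 272
N = 272
z(l, d) = 272 - l
(272662 + z(1/(590 + V), -450))*(118825 - 268024) = (272662 + (272 - 1/(590 + 370)))*(118825 - 268024) = (272662 + (272 - 1/960))*(-149199) = (272662 + 261119/960)*(-149199) = (262016639/960)*(-149199) = -13030873507387/320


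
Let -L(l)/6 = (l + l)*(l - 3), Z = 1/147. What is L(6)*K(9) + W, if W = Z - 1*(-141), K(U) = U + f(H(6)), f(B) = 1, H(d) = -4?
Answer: -296792/147 ≈ -2019.0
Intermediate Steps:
Z = 1/147 ≈ 0.0068027
K(U) = 1 + U (K(U) = U + 1 = 1 + U)
L(l) = -12*l*(-3 + l) (L(l) = -6*(l + l)*(l - 3) = -6*2*l*(-3 + l) = -12*l*(-3 + l))
W = 20728/147 (W = 1/147 - 1*(-141) = 1/147 + 141 = 20728/147 ≈ 141.01)
L(6)*K(9) + W = (12*6*(3 - 1*6))*(1 + 9) + 20728/147 = (12*6*(3 - 6))*10 + 20728/147 = (12*6*(-3))*10 + 20728/147 = -216*10 + 20728/147 = -2160 + 20728/147 = -296792/147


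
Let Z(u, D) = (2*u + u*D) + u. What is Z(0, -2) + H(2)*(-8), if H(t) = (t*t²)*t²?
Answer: -256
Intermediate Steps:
H(t) = t⁵ (H(t) = t³*t² = t⁵)
Z(u, D) = 3*u + D*u (Z(u, D) = (2*u + D*u) + u = 3*u + D*u)
Z(0, -2) + H(2)*(-8) = 0*(3 - 2) + 2⁵*(-8) = 0*1 + 32*(-8) = 0 - 256 = -256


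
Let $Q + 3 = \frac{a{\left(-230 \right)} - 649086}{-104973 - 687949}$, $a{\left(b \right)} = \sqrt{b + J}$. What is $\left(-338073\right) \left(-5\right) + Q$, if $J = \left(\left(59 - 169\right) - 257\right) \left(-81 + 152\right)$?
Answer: $\frac{670162933425}{396461} - \frac{i \sqrt{26287}}{792922} \approx 1.6904 \cdot 10^{6} - 0.00020447 i$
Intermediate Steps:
$J = -26057$ ($J = \left(-110 - 257\right) 71 = \left(-367\right) 71 = -26057$)
$a{\left(b \right)} = \sqrt{-26057 + b}$ ($a{\left(b \right)} = \sqrt{b - 26057} = \sqrt{-26057 + b}$)
$Q = - \frac{864840}{396461} - \frac{i \sqrt{26287}}{792922}$ ($Q = -3 + \frac{\sqrt{-26057 - 230} - 649086}{-104973 - 687949} = -3 + \frac{\sqrt{-26287} - 649086}{-792922} = -3 + \left(i \sqrt{26287} - 649086\right) \left(- \frac{1}{792922}\right) = -3 + \left(-649086 + i \sqrt{26287}\right) \left(- \frac{1}{792922}\right) = -3 + \left(\frac{324543}{396461} - \frac{i \sqrt{26287}}{792922}\right) = - \frac{864840}{396461} - \frac{i \sqrt{26287}}{792922} \approx -2.1814 - 0.00020447 i$)
$\left(-338073\right) \left(-5\right) + Q = \left(-338073\right) \left(-5\right) - \left(\frac{864840}{396461} + \frac{i \sqrt{26287}}{792922}\right) = 1690365 - \left(\frac{864840}{396461} + \frac{i \sqrt{26287}}{792922}\right) = \frac{670162933425}{396461} - \frac{i \sqrt{26287}}{792922}$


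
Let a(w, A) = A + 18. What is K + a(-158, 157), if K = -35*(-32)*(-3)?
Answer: -3185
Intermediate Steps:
a(w, A) = 18 + A
K = -3360 (K = 1120*(-3) = -3360)
K + a(-158, 157) = -3360 + (18 + 157) = -3360 + 175 = -3185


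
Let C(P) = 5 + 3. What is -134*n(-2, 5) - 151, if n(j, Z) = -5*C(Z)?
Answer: 5209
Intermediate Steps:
C(P) = 8
n(j, Z) = -40 (n(j, Z) = -5*8 = -40)
-134*n(-2, 5) - 151 = -134*(-40) - 151 = 5360 - 151 = 5209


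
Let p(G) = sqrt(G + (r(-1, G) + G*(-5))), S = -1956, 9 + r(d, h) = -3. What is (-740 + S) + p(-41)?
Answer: -2696 + 2*sqrt(38) ≈ -2683.7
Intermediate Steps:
r(d, h) = -12 (r(d, h) = -9 - 3 = -12)
p(G) = sqrt(-12 - 4*G) (p(G) = sqrt(G + (-12 + G*(-5))) = sqrt(G + (-12 - 5*G)) = sqrt(-12 - 4*G))
(-740 + S) + p(-41) = (-740 - 1956) + 2*sqrt(-3 - 1*(-41)) = -2696 + 2*sqrt(-3 + 41) = -2696 + 2*sqrt(38)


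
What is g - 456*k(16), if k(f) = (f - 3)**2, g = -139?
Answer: -77203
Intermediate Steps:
k(f) = (-3 + f)**2
g - 456*k(16) = -139 - 456*(-3 + 16)**2 = -139 - 456*13**2 = -139 - 456*169 = -139 - 77064 = -77203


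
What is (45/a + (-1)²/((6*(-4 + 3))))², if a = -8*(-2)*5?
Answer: 361/2304 ≈ 0.15668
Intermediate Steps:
a = 80 (a = 16*5 = 80)
(45/a + (-1)²/((6*(-4 + 3))))² = (45/80 + (-1)²/((6*(-4 + 3))))² = (45*(1/80) + 1/(6*(-1)))² = (9/16 + 1/(-6))² = (9/16 + 1*(-⅙))² = (9/16 - ⅙)² = (19/48)² = 361/2304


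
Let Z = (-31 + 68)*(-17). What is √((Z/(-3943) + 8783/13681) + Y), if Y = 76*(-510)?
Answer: I*√112788293961444962246/53944183 ≈ 196.87*I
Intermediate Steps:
Z = -629 (Z = 37*(-17) = -629)
Y = -38760
√((Z/(-3943) + 8783/13681) + Y) = √((-629/(-3943) + 8783/13681) - 38760) = √((-629*(-1/3943) + 8783*(1/13681)) - 38760) = √((629/3943 + 8783/13681) - 38760) = √(43236718/53944183 - 38760) = √(-2090833296362/53944183) = I*√112788293961444962246/53944183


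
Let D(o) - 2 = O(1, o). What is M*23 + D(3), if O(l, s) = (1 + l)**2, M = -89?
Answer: -2041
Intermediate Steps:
D(o) = 6 (D(o) = 2 + (1 + 1)**2 = 2 + 2**2 = 2 + 4 = 6)
M*23 + D(3) = -89*23 + 6 = -2047 + 6 = -2041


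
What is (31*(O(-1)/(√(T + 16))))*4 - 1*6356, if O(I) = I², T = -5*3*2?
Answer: -6356 - 62*I*√14/7 ≈ -6356.0 - 33.14*I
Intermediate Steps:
T = -30 (T = -15*2 = -30)
(31*(O(-1)/(√(T + 16))))*4 - 1*6356 = (31*((-1)²/(√(-30 + 16))))*4 - 1*6356 = (31*(1/√(-14)))*4 - 6356 = (31*(1/(I*√14)))*4 - 6356 = (31*(1*(-I*√14/14)))*4 - 6356 = (31*(-I*√14/14))*4 - 6356 = -31*I*√14/14*4 - 6356 = -62*I*√14/7 - 6356 = -6356 - 62*I*√14/7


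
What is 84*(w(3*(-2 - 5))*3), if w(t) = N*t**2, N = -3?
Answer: -333396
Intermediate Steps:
w(t) = -3*t**2
84*(w(3*(-2 - 5))*3) = 84*(-3*9*(-2 - 5)**2*3) = 84*(-3*(3*(-7))**2*3) = 84*(-3*(-21)**2*3) = 84*(-3*441*3) = 84*(-1323*3) = 84*(-3969) = -333396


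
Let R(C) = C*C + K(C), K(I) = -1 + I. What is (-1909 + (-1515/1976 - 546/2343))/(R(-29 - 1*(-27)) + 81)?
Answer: -2947618551/126546992 ≈ -23.293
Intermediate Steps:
R(C) = -1 + C + C² (R(C) = C*C + (-1 + C) = C² + (-1 + C) = -1 + C + C²)
(-1909 + (-1515/1976 - 546/2343))/(R(-29 - 1*(-27)) + 81) = (-1909 + (-1515/1976 - 546/2343))/((-1 + (-29 - 1*(-27)) + (-29 - 1*(-27))²) + 81) = (-1909 + (-1515*1/1976 - 546*1/2343))/((-1 + (-29 + 27) + (-29 + 27)²) + 81) = (-1909 + (-1515/1976 - 182/781))/((-1 - 2 + (-2)²) + 81) = (-1909 - 1542847/1543256)/((-1 - 2 + 4) + 81) = -2947618551/(1543256*(1 + 81)) = -2947618551/1543256/82 = -2947618551/1543256*1/82 = -2947618551/126546992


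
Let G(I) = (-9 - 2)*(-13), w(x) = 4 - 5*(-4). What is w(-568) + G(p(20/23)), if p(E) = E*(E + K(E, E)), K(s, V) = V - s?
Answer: 167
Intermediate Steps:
p(E) = E**2 (p(E) = E*(E + (E - E)) = E*(E + 0) = E*E = E**2)
w(x) = 24 (w(x) = 4 + 20 = 24)
G(I) = 143 (G(I) = -11*(-13) = 143)
w(-568) + G(p(20/23)) = 24 + 143 = 167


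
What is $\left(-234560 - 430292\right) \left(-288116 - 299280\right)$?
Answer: $390531405392$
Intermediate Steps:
$\left(-234560 - 430292\right) \left(-288116 - 299280\right) = - 664852 \left(-288116 - 299280\right) = \left(-664852\right) \left(-587396\right) = 390531405392$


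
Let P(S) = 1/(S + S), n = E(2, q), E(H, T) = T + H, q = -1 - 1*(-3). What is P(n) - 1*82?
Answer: -655/8 ≈ -81.875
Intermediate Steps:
q = 2 (q = -1 + 3 = 2)
E(H, T) = H + T
n = 4 (n = 2 + 2 = 4)
P(S) = 1/(2*S)
P(n) - 1*82 = (½)/4 - 1*82 = (½)*(¼) - 82 = ⅛ - 82 = -655/8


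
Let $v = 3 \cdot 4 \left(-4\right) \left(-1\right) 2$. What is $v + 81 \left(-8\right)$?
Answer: $-552$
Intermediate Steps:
$v = 96$ ($v = 12 \left(-4\right) \left(-1\right) 2 = \left(-48\right) \left(-1\right) 2 = 48 \cdot 2 = 96$)
$v + 81 \left(-8\right) = 96 + 81 \left(-8\right) = 96 - 648 = -552$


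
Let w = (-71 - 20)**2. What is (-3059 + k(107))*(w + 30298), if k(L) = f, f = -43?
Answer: -119672058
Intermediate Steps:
k(L) = -43
w = 8281 (w = (-91)**2 = 8281)
(-3059 + k(107))*(w + 30298) = (-3059 - 43)*(8281 + 30298) = -3102*38579 = -119672058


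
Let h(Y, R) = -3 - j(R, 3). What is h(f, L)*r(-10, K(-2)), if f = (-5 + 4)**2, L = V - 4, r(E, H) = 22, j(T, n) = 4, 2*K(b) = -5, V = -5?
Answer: -154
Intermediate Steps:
K(b) = -5/2 (K(b) = (1/2)*(-5) = -5/2)
L = -9 (L = -5 - 4 = -9)
f = 1 (f = (-1)**2 = 1)
h(Y, R) = -7 (h(Y, R) = -3 - 1*4 = -3 - 4 = -7)
h(f, L)*r(-10, K(-2)) = -7*22 = -154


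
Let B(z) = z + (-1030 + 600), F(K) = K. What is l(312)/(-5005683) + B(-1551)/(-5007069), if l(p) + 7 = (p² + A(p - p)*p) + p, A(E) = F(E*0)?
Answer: -53224335862/2784866685903 ≈ -0.019112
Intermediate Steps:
A(E) = 0 (A(E) = E*0 = 0)
B(z) = -430 + z (B(z) = z - 430 = -430 + z)
l(p) = -7 + p + p² (l(p) = -7 + ((p² + 0*p) + p) = -7 + ((p² + 0) + p) = -7 + (p² + p) = -7 + (p + p²) = -7 + p + p²)
l(312)/(-5005683) + B(-1551)/(-5007069) = (-7 + 312 + 312²)/(-5005683) + (-430 - 1551)/(-5007069) = (-7 + 312 + 97344)*(-1/5005683) - 1981*(-1/5007069) = 97649*(-1/5005683) + 1981/5007069 = -97649/5005683 + 1981/5007069 = -53224335862/2784866685903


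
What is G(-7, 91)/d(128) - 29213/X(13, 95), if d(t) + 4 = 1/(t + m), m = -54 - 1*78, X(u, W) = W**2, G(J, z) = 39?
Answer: -1904521/153425 ≈ -12.413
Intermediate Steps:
m = -132 (m = -54 - 78 = -132)
d(t) = -4 + 1/(-132 + t) (d(t) = -4 + 1/(t - 132) = -4 + 1/(-132 + t))
G(-7, 91)/d(128) - 29213/X(13, 95) = 39/(((529 - 4*128)/(-132 + 128))) - 29213/(95**2) = 39/(((529 - 512)/(-4))) - 29213/9025 = 39/((-1/4*17)) - 29213*1/9025 = 39/(-17/4) - 29213/9025 = 39*(-4/17) - 29213/9025 = -156/17 - 29213/9025 = -1904521/153425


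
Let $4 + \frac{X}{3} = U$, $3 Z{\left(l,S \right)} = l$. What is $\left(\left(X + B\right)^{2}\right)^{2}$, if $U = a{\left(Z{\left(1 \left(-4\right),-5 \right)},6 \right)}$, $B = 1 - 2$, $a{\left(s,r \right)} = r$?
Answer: $625$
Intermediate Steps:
$Z{\left(l,S \right)} = \frac{l}{3}$
$B = -1$
$U = 6$
$X = 6$ ($X = -12 + 3 \cdot 6 = -12 + 18 = 6$)
$\left(\left(X + B\right)^{2}\right)^{2} = \left(\left(6 - 1\right)^{2}\right)^{2} = \left(5^{2}\right)^{2} = 25^{2} = 625$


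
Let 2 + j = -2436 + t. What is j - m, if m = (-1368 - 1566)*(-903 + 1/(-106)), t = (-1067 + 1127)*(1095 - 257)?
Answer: -137884147/53 ≈ -2.6016e+6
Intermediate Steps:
t = 50280 (t = 60*838 = 50280)
m = 140419773/53 (m = -2934*(-903 - 1/106) = -2934*(-95719/106) = 140419773/53 ≈ 2.6494e+6)
j = 47842 (j = -2 + (-2436 + 50280) = -2 + 47844 = 47842)
j - m = 47842 - 1*140419773/53 = 47842 - 140419773/53 = -137884147/53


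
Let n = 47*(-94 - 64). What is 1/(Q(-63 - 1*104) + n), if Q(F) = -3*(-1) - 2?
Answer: -1/7425 ≈ -0.00013468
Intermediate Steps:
Q(F) = 1 (Q(F) = 3 - 2 = 1)
n = -7426 (n = 47*(-158) = -7426)
1/(Q(-63 - 1*104) + n) = 1/(1 - 7426) = 1/(-7425) = -1/7425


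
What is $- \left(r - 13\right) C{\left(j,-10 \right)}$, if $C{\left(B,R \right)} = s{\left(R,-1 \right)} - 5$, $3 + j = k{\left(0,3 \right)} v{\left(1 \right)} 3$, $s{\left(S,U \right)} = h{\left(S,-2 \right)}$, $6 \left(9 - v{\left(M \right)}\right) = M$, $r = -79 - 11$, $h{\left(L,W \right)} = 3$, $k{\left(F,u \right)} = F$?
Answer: $-206$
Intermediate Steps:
$r = -90$
$v{\left(M \right)} = 9 - \frac{M}{6}$
$s{\left(S,U \right)} = 3$
$j = -3$ ($j = -3 + 0 \left(9 - \frac{1}{6}\right) 3 = -3 + 0 \cdot \frac{53}{6} \cdot 3 = -3 + 0 \cdot 3 = -3 + 0 = -3$)
$C{\left(B,R \right)} = -2$ ($C{\left(B,R \right)} = 3 - 5 = -2$)
$- \left(r - 13\right) C{\left(j,-10 \right)} = - \left(-90 - 13\right) \left(-2\right) = - \left(-103\right) \left(-2\right) = \left(-1\right) 206 = -206$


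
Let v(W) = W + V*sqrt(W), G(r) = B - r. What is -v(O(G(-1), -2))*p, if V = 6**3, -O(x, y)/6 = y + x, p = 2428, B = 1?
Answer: 0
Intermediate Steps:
G(r) = 1 - r
O(x, y) = -6*x - 6*y (O(x, y) = -6*(y + x) = -6*(x + y) = -6*x - 6*y)
V = 216
v(W) = W + 216*sqrt(W)
-v(O(G(-1), -2))*p = -((-6*(1 - 1*(-1)) - 6*(-2)) + 216*sqrt(-6*(1 - 1*(-1)) - 6*(-2)))*2428 = -((-6*(1 + 1) + 12) + 216*sqrt(-6*(1 + 1) + 12))*2428 = -((-6*2 + 12) + 216*sqrt(-6*2 + 12))*2428 = -((-12 + 12) + 216*sqrt(-12 + 12))*2428 = -(0 + 216*sqrt(0))*2428 = -(0 + 216*0)*2428 = -(0 + 0)*2428 = -0*2428 = -1*0 = 0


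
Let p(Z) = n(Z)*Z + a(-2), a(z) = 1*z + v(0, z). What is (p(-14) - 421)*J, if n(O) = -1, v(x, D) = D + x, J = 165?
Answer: -67815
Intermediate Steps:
a(z) = 2*z (a(z) = 1*z + (z + 0) = z + z = 2*z)
p(Z) = -4 - Z (p(Z) = -Z + 2*(-2) = -Z - 4 = -4 - Z)
(p(-14) - 421)*J = ((-4 - 1*(-14)) - 421)*165 = ((-4 + 14) - 421)*165 = (10 - 421)*165 = -411*165 = -67815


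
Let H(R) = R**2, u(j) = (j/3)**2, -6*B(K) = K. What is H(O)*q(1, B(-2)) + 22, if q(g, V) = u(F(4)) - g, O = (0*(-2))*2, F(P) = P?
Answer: 22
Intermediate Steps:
B(K) = -K/6
O = 0 (O = 0*2 = 0)
u(j) = j**2/9 (u(j) = (j*(1/3))**2 = (j/3)**2 = j**2/9)
q(g, V) = 16/9 - g (q(g, V) = (1/9)*4**2 - g = (1/9)*16 - g = 16/9 - g)
H(O)*q(1, B(-2)) + 22 = 0**2*(16/9 - 1*1) + 22 = 0*(16/9 - 1) + 22 = 0*(7/9) + 22 = 0 + 22 = 22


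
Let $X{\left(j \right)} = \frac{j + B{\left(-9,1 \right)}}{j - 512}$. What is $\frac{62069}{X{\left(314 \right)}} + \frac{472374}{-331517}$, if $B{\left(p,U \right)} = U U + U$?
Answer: $- \frac{2037190573719}{52379686} \approx -38893.0$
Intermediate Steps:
$B{\left(p,U \right)} = U + U^{2}$ ($B{\left(p,U \right)} = U^{2} + U = U + U^{2}$)
$X{\left(j \right)} = \frac{2 + j}{-512 + j}$ ($X{\left(j \right)} = \frac{j + 1 \left(1 + 1\right)}{j - 512} = \frac{j + 1 \cdot 2}{-512 + j} = \frac{j + 2}{-512 + j} = \frac{2 + j}{-512 + j}$)
$\frac{62069}{X{\left(314 \right)}} + \frac{472374}{-331517} = \frac{62069}{\frac{1}{-512 + 314} \left(2 + 314\right)} + \frac{472374}{-331517} = \frac{62069}{\frac{1}{-198} \cdot 316} + 472374 \left(- \frac{1}{331517}\right) = \frac{62069}{\left(- \frac{1}{198}\right) 316} - \frac{472374}{331517} = \frac{62069}{- \frac{158}{99}} - \frac{472374}{331517} = 62069 \left(- \frac{99}{158}\right) - \frac{472374}{331517} = - \frac{6144831}{158} - \frac{472374}{331517} = - \frac{2037190573719}{52379686}$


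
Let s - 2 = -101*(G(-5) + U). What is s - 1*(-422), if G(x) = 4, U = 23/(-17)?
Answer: 2663/17 ≈ 156.65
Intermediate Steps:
U = -23/17 (U = 23*(-1/17) = -23/17 ≈ -1.3529)
s = -4511/17 (s = 2 - 101*(4 - 23/17) = 2 - 101*45/17 = 2 - 4545/17 = -4511/17 ≈ -265.35)
s - 1*(-422) = -4511/17 - 1*(-422) = -4511/17 + 422 = 2663/17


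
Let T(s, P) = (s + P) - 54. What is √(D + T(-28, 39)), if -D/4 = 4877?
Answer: 7*I*√399 ≈ 139.82*I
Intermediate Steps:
T(s, P) = -54 + P + s (T(s, P) = (P + s) - 54 = -54 + P + s)
D = -19508 (D = -4*4877 = -19508)
√(D + T(-28, 39)) = √(-19508 + (-54 + 39 - 28)) = √(-19508 - 43) = √(-19551) = 7*I*√399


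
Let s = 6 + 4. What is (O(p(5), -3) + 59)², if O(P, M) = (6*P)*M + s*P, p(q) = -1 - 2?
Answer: 6889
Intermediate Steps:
s = 10
p(q) = -3
O(P, M) = 10*P + 6*M*P (O(P, M) = (6*P)*M + 10*P = 6*M*P + 10*P = 10*P + 6*M*P)
(O(p(5), -3) + 59)² = (2*(-3)*(5 + 3*(-3)) + 59)² = (2*(-3)*(5 - 9) + 59)² = (2*(-3)*(-4) + 59)² = (24 + 59)² = 83² = 6889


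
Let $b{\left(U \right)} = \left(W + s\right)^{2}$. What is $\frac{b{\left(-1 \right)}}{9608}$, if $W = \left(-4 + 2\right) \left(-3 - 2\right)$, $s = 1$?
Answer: $\frac{121}{9608} \approx 0.012594$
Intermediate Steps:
$W = 10$ ($W = \left(-2\right) \left(-5\right) = 10$)
$b{\left(U \right)} = 121$ ($b{\left(U \right)} = \left(10 + 1\right)^{2} = 11^{2} = 121$)
$\frac{b{\left(-1 \right)}}{9608} = \frac{121}{9608}$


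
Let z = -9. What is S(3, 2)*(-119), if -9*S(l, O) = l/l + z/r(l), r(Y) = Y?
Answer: -238/9 ≈ -26.444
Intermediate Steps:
S(l, O) = -1/9 + 1/l (S(l, O) = -(l/l - 9/l)/9 = -(1 - 9/l)/9 = -1/9 + 1/l)
S(3, 2)*(-119) = ((1/9)*(9 - 1*3)/3)*(-119) = ((1/9)*(1/3)*(9 - 3))*(-119) = ((1/9)*(1/3)*6)*(-119) = (2/9)*(-119) = -238/9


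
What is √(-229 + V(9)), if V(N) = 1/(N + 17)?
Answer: I*√154778/26 ≈ 15.131*I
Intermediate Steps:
V(N) = 1/(17 + N)
√(-229 + V(9)) = √(-229 + 1/(17 + 9)) = √(-229 + 1/26) = √(-5953/26) = I*√154778/26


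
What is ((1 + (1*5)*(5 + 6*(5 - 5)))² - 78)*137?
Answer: 81926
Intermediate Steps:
((1 + (1*5)*(5 + 6*(5 - 5)))² - 78)*137 = ((1 + 5*(5 + 6*0))² - 78)*137 = ((1 + 5*(5 + 0))² - 78)*137 = ((1 + 5*5)² - 78)*137 = ((1 + 25)² - 78)*137 = (26² - 78)*137 = (676 - 78)*137 = 598*137 = 81926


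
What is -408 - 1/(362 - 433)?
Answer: -28967/71 ≈ -407.99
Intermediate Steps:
-408 - 1/(362 - 433) = -408 - 1/(-71) = -408 - 1*(-1/71) = -408 + 1/71 = -28967/71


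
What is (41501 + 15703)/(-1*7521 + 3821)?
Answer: -14301/925 ≈ -15.461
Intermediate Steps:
(41501 + 15703)/(-1*7521 + 3821) = 57204/(-7521 + 3821) = 57204/(-3700) = 57204*(-1/3700) = -14301/925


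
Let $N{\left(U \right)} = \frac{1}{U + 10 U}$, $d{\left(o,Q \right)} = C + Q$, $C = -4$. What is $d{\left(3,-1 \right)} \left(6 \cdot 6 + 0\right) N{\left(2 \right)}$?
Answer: $- \frac{90}{11} \approx -8.1818$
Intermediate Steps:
$d{\left(o,Q \right)} = -4 + Q$
$N{\left(U \right)} = \frac{1}{11 U}$
$d{\left(3,-1 \right)} \left(6 \cdot 6 + 0\right) N{\left(2 \right)} = \left(-4 - 1\right) \left(6 \cdot 6 + 0\right) \frac{1}{11 \cdot 2} = - 5 \left(36 + 0\right) \frac{1}{11} \cdot \frac{1}{2} = \left(-5\right) 36 \cdot \frac{1}{22} = \left(-180\right) \frac{1}{22} = - \frac{90}{11}$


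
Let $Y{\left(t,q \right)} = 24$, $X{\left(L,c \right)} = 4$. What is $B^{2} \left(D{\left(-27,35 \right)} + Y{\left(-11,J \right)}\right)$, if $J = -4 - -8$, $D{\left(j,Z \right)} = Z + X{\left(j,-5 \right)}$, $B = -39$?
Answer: $95823$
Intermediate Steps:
$D{\left(j,Z \right)} = 4 + Z$ ($D{\left(j,Z \right)} = Z + 4 = 4 + Z$)
$J = 4$ ($J = -4 + 8 = 4$)
$B^{2} \left(D{\left(-27,35 \right)} + Y{\left(-11,J \right)}\right) = \left(-39\right)^{2} \left(\left(4 + 35\right) + 24\right) = 1521 \left(39 + 24\right) = 1521 \cdot 63 = 95823$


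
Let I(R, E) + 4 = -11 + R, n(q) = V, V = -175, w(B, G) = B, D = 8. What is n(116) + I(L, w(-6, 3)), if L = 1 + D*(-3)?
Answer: -213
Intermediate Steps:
L = -23 (L = 1 + 8*(-3) = 1 - 24 = -23)
n(q) = -175
I(R, E) = -15 + R (I(R, E) = -4 + (-11 + R) = -15 + R)
n(116) + I(L, w(-6, 3)) = -175 + (-15 - 23) = -175 - 38 = -213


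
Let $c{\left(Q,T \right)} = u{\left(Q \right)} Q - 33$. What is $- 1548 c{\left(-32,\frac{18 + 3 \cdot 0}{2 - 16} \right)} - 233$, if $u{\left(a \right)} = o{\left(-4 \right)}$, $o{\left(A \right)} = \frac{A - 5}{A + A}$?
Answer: $106579$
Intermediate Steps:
$o{\left(A \right)} = \frac{-5 + A}{2 A}$
$u{\left(a \right)} = \frac{9}{8}$ ($u{\left(a \right)} = \frac{-5 - 4}{2 \left(-4\right)} = \frac{1}{2} \left(- \frac{1}{4}\right) \left(-9\right) = \frac{9}{8}$)
$c{\left(Q,T \right)} = -33 + \frac{9 Q}{8}$ ($c{\left(Q,T \right)} = \frac{9 Q}{8} - 33 = -33 + \frac{9 Q}{8}$)
$- 1548 c{\left(-32,\frac{18 + 3 \cdot 0}{2 - 16} \right)} - 233 = - 1548 \left(-33 + \frac{9}{8} \left(-32\right)\right) - 233 = - 1548 \left(-33 - 36\right) - 233 = \left(-1548\right) \left(-69\right) - 233 = 106812 - 233 = 106579$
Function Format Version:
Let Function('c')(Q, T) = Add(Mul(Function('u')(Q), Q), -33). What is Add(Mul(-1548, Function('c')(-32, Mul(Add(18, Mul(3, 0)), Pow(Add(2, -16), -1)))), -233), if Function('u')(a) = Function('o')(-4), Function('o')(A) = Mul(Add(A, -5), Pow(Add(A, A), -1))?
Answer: 106579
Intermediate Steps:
Function('o')(A) = Mul(Rational(1, 2), Pow(A, -1), Add(-5, A)) (Function('o')(A) = Mul(Add(-5, A), Pow(Mul(2, A), -1)) = Mul(Add(-5, A), Mul(Rational(1, 2), Pow(A, -1))) = Mul(Rational(1, 2), Pow(A, -1), Add(-5, A)))
Function('u')(a) = Rational(9, 8) (Function('u')(a) = Mul(Rational(1, 2), Pow(-4, -1), Add(-5, -4)) = Mul(Rational(1, 2), Rational(-1, 4), -9) = Rational(9, 8))
Function('c')(Q, T) = Add(-33, Mul(Rational(9, 8), Q)) (Function('c')(Q, T) = Add(Mul(Rational(9, 8), Q), -33) = Add(-33, Mul(Rational(9, 8), Q)))
Add(Mul(-1548, Function('c')(-32, Mul(Add(18, Mul(3, 0)), Pow(Add(2, -16), -1)))), -233) = Add(Mul(-1548, Add(-33, Mul(Rational(9, 8), -32))), -233) = Add(Mul(-1548, Add(-33, -36)), -233) = Add(Mul(-1548, -69), -233) = Add(106812, -233) = 106579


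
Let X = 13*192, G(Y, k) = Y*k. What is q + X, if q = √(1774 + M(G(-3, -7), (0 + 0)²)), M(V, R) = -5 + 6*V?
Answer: 2496 + √1895 ≈ 2539.5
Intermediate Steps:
X = 2496
q = √1895 (q = √(1774 + (-5 + 6*(-3*(-7)))) = √(1774 + (-5 + 6*21)) = √(1774 + (-5 + 126)) = √(1774 + 121) = √1895 ≈ 43.532)
q + X = √1895 + 2496 = 2496 + √1895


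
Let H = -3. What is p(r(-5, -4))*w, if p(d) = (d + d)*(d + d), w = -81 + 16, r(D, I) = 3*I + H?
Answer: -58500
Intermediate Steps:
r(D, I) = -3 + 3*I (r(D, I) = 3*I - 3 = -3 + 3*I)
w = -65
p(d) = 4*d² (p(d) = (2*d)*(2*d) = 4*d²)
p(r(-5, -4))*w = (4*(-3 + 3*(-4))²)*(-65) = (4*(-3 - 12)²)*(-65) = (4*(-15)²)*(-65) = (4*225)*(-65) = 900*(-65) = -58500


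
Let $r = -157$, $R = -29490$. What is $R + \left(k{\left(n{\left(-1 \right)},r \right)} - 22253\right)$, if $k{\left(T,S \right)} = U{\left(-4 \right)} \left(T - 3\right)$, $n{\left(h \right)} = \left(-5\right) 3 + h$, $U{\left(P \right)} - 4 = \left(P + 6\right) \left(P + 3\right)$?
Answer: $-51781$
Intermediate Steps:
$U{\left(P \right)} = 4 + \left(3 + P\right) \left(6 + P\right)$ ($U{\left(P \right)} = 4 + \left(P + 6\right) \left(P + 3\right) = 4 + \left(6 + P\right) \left(3 + P\right) = 4 + \left(3 + P\right) \left(6 + P\right)$)
$n{\left(h \right)} = -15 + h$
$k{\left(T,S \right)} = -6 + 2 T$ ($k{\left(T,S \right)} = \left(22 + \left(-4\right)^{2} + 9 \left(-4\right)\right) \left(T - 3\right) = \left(22 + 16 - 36\right) \left(-3 + T\right) = 2 \left(-3 + T\right) = -6 + 2 T$)
$R + \left(k{\left(n{\left(-1 \right)},r \right)} - 22253\right) = -29490 - \left(22259 - 2 \left(-15 - 1\right)\right) = -29490 + \left(\left(-6 + 2 \left(-16\right)\right) - 22253\right) = -29490 - 22291 = -51781$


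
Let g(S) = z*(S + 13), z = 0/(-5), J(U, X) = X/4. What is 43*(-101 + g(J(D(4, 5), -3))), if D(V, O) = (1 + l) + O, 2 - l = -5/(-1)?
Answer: -4343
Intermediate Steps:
l = -3 (l = 2 - (-5)/(-1) = 2 - (-5)*(-1) = 2 - 1*5 = 2 - 5 = -3)
D(V, O) = -2 + O (D(V, O) = (1 - 3) + O = -2 + O)
J(U, X) = X/4 (J(U, X) = X*(¼) = X/4)
z = 0 (z = 0*(-⅕) = 0)
g(S) = 0 (g(S) = 0*(S + 13) = 0*(13 + S) = 0)
43*(-101 + g(J(D(4, 5), -3))) = 43*(-101 + 0) = 43*(-101) = -4343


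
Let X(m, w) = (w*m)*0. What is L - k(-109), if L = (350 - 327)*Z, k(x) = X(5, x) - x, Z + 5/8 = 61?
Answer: 10237/8 ≈ 1279.6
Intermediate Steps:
X(m, w) = 0 (X(m, w) = (m*w)*0 = 0)
Z = 483/8 (Z = -5/8 + 61 = 483/8 ≈ 60.375)
k(x) = -x (k(x) = 0 - x = -x)
L = 11109/8 (L = (350 - 327)*(483/8) = 23*(483/8) = 11109/8 ≈ 1388.6)
L - k(-109) = 11109/8 - (-1)*(-109) = 11109/8 - 1*109 = 11109/8 - 109 = 10237/8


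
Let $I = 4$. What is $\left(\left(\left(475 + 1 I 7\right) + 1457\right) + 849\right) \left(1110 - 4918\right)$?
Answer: $-10696672$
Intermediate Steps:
$\left(\left(\left(475 + 1 I 7\right) + 1457\right) + 849\right) \left(1110 - 4918\right) = \left(\left(\left(475 + 1 \cdot 4 \cdot 7\right) + 1457\right) + 849\right) \left(1110 - 4918\right) = \left(\left(\left(475 + 4 \cdot 7\right) + 1457\right) + 849\right) \left(-3808\right) = \left(\left(\left(475 + 28\right) + 1457\right) + 849\right) \left(-3808\right) = \left(\left(503 + 1457\right) + 849\right) \left(-3808\right) = \left(1960 + 849\right) \left(-3808\right) = 2809 \left(-3808\right) = -10696672$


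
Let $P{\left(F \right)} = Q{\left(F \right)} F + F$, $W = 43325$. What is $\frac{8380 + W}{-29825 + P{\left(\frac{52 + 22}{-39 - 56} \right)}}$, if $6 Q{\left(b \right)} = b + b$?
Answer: $- \frac{1399912875}{807527489} \approx -1.7336$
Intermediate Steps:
$Q{\left(b \right)} = \frac{b}{3}$ ($Q{\left(b \right)} = \frac{b + b}{6} = \frac{2 b}{6} = \frac{b}{3}$)
$P{\left(F \right)} = F + \frac{F^{2}}{3}$ ($P{\left(F \right)} = \frac{F}{3} F + F = \frac{F^{2}}{3} + F = F + \frac{F^{2}}{3}$)
$\frac{8380 + W}{-29825 + P{\left(\frac{52 + 22}{-39 - 56} \right)}} = \frac{8380 + 43325}{-29825 + \frac{\frac{52 + 22}{-39 - 56} \left(3 + \frac{52 + 22}{-39 - 56}\right)}{3}} = \frac{51705}{-29825 + \frac{\frac{74}{-95} \left(3 + \frac{74}{-95}\right)}{3}} = \frac{51705}{-29825 + \frac{74 \left(- \frac{1}{95}\right) \left(3 + 74 \left(- \frac{1}{95}\right)\right)}{3}} = \frac{51705}{-29825 + \frac{1}{3} \left(- \frac{74}{95}\right) \left(3 - \frac{74}{95}\right)} = \frac{51705}{-29825 + \frac{1}{3} \left(- \frac{74}{95}\right) \frac{211}{95}} = \frac{51705}{-29825 - \frac{15614}{27075}} = \frac{51705}{- \frac{807527489}{27075}} = 51705 \left(- \frac{27075}{807527489}\right) = - \frac{1399912875}{807527489}$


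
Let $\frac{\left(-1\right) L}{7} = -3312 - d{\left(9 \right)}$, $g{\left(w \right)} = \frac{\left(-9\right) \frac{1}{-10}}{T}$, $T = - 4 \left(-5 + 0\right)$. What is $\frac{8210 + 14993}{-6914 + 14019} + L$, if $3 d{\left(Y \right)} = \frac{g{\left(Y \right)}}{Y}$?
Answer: $\frac{19769472707}{852600} \approx 23187.0$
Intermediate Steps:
$T = 20$ ($T = \left(-4\right) \left(-5\right) = 20$)
$g{\left(w \right)} = \frac{9}{200}$ ($g{\left(w \right)} = \frac{\left(-9\right) \frac{1}{-10}}{20} = \left(-9\right) \left(- \frac{1}{10}\right) \frac{1}{20} = \frac{9}{10} \cdot \frac{1}{20} = \frac{9}{200}$)
$d{\left(Y \right)} = \frac{3}{200 Y}$ ($d{\left(Y \right)} = \frac{\frac{9}{200} \frac{1}{Y}}{3} = \frac{3}{200 Y}$)
$L = \frac{13910407}{600}$ ($L = - 7 \left(-3312 - \frac{3}{200 \cdot 9}\right) = - 7 \left(-3312 - \frac{3}{200} \cdot \frac{1}{9}\right) = - 7 \left(-3312 - \frac{1}{600}\right) = \left(-7\right) \left(- \frac{1987201}{600}\right) = \frac{13910407}{600} \approx 23184.0$)
$\frac{8210 + 14993}{-6914 + 14019} + L = \frac{8210 + 14993}{-6914 + 14019} + \frac{13910407}{600} = \frac{23203}{7105} + \frac{13910407}{600} = \frac{19769472707}{852600}$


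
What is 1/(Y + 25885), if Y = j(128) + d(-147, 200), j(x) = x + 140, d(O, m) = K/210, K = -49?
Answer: 30/784583 ≈ 3.8237e-5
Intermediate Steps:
d(O, m) = -7/30 (d(O, m) = -49/210 = -49*1/210 = -7/30)
j(x) = 140 + x
Y = 8033/30 (Y = (140 + 128) - 7/30 = 268 - 7/30 = 8033/30 ≈ 267.77)
1/(Y + 25885) = 1/(8033/30 + 25885) = 1/(784583/30) = 30/784583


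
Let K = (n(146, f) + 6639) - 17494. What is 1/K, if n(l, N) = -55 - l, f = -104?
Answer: -1/11056 ≈ -9.0449e-5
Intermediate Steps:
K = -11056 (K = ((-55 - 1*146) + 6639) - 17494 = ((-55 - 146) + 6639) - 17494 = (-201 + 6639) - 17494 = 6438 - 17494 = -11056)
1/K = 1/(-11056) = -1/11056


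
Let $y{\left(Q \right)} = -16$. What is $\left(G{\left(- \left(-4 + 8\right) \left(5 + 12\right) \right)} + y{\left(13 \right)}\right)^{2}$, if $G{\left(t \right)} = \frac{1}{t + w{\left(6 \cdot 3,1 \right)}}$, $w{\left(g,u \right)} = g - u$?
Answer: $\frac{667489}{2601} \approx 256.63$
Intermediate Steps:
$G{\left(t \right)} = \frac{1}{17 + t}$ ($G{\left(t \right)} = \frac{1}{t + \left(6 \cdot 3 - 1\right)} = \frac{1}{t + \left(18 - 1\right)} = \frac{1}{t + 17} = \frac{1}{17 + t}$)
$\left(G{\left(- \left(-4 + 8\right) \left(5 + 12\right) \right)} + y{\left(13 \right)}\right)^{2} = \left(\frac{1}{17 - \left(-4 + 8\right) \left(5 + 12\right)} - 16\right)^{2} = \left(\frac{1}{17 - 4 \cdot 17} - 16\right)^{2} = \left(\frac{1}{17 - 68} - 16\right)^{2} = \left(\frac{1}{-51} - 16\right)^{2} = \left(- \frac{1}{51} - 16\right)^{2} = \left(- \frac{817}{51}\right)^{2} = \frac{667489}{2601}$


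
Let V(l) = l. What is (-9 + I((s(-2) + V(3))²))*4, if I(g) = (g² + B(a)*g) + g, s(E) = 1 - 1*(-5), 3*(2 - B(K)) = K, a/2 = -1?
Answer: 27396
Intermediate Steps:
a = -2 (a = 2*(-1) = -2)
B(K) = 2 - K/3
s(E) = 6 (s(E) = 1 + 5 = 6)
I(g) = g² + 11*g/3 (I(g) = (g² + (2 - ⅓*(-2))*g) + g = (g² + (2 + ⅔)*g) + g = (g² + 8*g/3) + g = g² + 11*g/3)
(-9 + I((s(-2) + V(3))²))*4 = (-9 + (6 + 3)²*(11 + 3*(6 + 3)²)/3)*4 = (-9 + (⅓)*9²*(11 + 3*9²))*4 = (-9 + (⅓)*81*(11 + 3*81))*4 = (-9 + (⅓)*81*(11 + 243))*4 = (-9 + (⅓)*81*254)*4 = (-9 + 6858)*4 = 6849*4 = 27396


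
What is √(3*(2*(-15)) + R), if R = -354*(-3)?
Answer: 18*√3 ≈ 31.177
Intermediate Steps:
R = 1062
√(3*(2*(-15)) + R) = √(3*(2*(-15)) + 1062) = √(3*(-30) + 1062) = √(-90 + 1062) = √972 = 18*√3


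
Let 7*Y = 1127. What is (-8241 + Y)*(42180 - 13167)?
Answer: -234425040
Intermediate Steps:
Y = 161 (Y = (⅐)*1127 = 161)
(-8241 + Y)*(42180 - 13167) = (-8241 + 161)*(42180 - 13167) = -8080*29013 = -234425040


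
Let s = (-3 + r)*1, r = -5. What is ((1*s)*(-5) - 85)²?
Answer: 2025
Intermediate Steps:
s = -8 (s = (-3 - 5)*1 = -8*1 = -8)
((1*s)*(-5) - 85)² = ((1*(-8))*(-5) - 85)² = (-8*(-5) - 85)² = (40 - 85)² = (-45)² = 2025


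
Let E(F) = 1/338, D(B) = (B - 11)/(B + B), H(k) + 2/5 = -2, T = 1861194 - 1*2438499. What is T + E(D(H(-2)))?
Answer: -195129089/338 ≈ -5.7731e+5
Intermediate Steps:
T = -577305 (T = 1861194 - 2438499 = -577305)
H(k) = -12/5 (H(k) = -⅖ - 2 = -12/5)
D(B) = (-11 + B)/(2*B) (D(B) = (-11 + B)/((2*B)) = (-11 + B)*(1/(2*B)) = (-11 + B)/(2*B))
E(F) = 1/338
T + E(D(H(-2))) = -577305 + 1/338 = -195129089/338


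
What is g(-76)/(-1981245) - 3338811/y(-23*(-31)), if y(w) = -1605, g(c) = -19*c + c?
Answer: 147000008979/70664405 ≈ 2080.3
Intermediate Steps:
g(c) = -18*c
g(-76)/(-1981245) - 3338811/y(-23*(-31)) = -18*(-76)/(-1981245) - 3338811/(-1605) = 1368*(-1/1981245) - 3338811*(-1/1605) = -456/660415 + 1112937/535 = 147000008979/70664405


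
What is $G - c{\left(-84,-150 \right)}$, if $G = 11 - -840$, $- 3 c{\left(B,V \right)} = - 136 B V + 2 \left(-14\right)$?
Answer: $- \frac{1711075}{3} \approx -5.7036 \cdot 10^{5}$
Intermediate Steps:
$c{\left(B,V \right)} = \frac{28}{3} + \frac{136 B V}{3}$ ($c{\left(B,V \right)} = - \frac{- 136 B V + 2 \left(-14\right)}{3} = - \frac{- 136 B V - 28}{3} = - \frac{-28 - 136 B V}{3} = \frac{28}{3} + \frac{136 B V}{3}$)
$G = 851$ ($G = 11 + 840 = 851$)
$G - c{\left(-84,-150 \right)} = 851 - \left(\frac{28}{3} + \frac{136}{3} \left(-84\right) \left(-150\right)\right) = 851 - \left(\frac{28}{3} + 571200\right) = 851 - \frac{1713628}{3} = - \frac{1711075}{3}$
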